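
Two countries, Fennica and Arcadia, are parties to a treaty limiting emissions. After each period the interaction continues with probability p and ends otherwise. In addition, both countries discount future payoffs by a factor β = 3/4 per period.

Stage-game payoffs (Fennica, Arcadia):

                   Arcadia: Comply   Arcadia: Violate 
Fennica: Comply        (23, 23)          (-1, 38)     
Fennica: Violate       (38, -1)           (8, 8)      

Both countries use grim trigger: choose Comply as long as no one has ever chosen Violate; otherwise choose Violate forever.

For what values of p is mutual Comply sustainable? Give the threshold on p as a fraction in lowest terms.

With continuation probability p and discount β, the effective per-period discount factor is βp.
Grim-trigger IC: βp ≥ (38−23)/(38−8) = 1/2.
So p ≥ (1/2)/(3/4) = 2/3.

2/3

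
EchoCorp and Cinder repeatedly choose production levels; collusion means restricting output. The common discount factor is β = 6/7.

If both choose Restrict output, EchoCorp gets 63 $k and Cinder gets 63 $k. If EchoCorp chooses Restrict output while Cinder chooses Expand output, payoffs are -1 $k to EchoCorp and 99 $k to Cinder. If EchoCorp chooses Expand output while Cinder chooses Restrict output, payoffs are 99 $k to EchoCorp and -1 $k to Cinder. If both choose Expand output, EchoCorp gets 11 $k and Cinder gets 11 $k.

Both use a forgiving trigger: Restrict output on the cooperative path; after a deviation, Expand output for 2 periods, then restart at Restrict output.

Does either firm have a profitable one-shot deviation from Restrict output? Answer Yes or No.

A one-shot deviation gives 99 now, then 11 for 2 periods, then back to 63.
Gain from deviating: (99−63) today; loss: (63−11) in each of the next 2 periods.
No-deviation condition: (63−11)(β+…+β^2) ≥ 99−63, i.e. β+…+β^2 ≥ 9/13.
At β = 6/7: β+…+β^2 = 1.5918 ≥ 0.6923.
So cooperation is sustainable.

No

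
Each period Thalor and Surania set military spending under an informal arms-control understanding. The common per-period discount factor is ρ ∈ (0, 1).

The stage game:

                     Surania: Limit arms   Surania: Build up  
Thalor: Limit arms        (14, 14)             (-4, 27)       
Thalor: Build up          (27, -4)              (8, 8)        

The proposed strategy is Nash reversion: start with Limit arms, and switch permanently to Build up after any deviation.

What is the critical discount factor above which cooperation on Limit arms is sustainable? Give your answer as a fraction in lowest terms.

13/19

One-period gain from deviating is 27 − 14 = 13. The loss is 14 − 8 = 6 in every subsequent period, with present value 6·ρ/(1−ρ).
Deviation is unprofitable when 6·ρ/(1−ρ) ≥ 13, i.e. ρ/(1−ρ) ≥ 13/6.
Equivalently ρ ≥ 13/(13+6) = 13/19.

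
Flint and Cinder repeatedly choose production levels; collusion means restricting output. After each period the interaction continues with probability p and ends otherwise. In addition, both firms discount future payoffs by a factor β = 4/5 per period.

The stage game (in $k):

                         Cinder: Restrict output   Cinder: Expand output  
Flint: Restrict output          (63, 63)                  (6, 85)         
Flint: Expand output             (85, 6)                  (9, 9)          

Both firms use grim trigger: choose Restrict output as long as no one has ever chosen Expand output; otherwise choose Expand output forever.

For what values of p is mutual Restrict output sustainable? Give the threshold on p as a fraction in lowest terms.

With continuation probability p and discount β, the effective per-period discount factor is βp.
Grim-trigger IC: βp ≥ (85−63)/(85−9) = 11/38.
So p ≥ (11/38)/(4/5) = 55/152.

55/152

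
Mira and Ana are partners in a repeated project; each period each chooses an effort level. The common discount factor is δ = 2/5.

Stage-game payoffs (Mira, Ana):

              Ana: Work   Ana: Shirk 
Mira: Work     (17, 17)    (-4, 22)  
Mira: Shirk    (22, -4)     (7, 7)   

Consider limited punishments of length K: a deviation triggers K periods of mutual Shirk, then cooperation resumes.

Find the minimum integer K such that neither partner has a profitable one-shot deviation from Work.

No profitable deviation requires (17−7)(δ+…+δ^K) ≥ 22−17, i.e. δ+…+δ^K ≥ 1/2 ≈ 0.5000.
With δ = 2/5, the partial sums are K=1: 0.4000, K=2: 0.5600.
K = 2 is the first length at which the sum reaches 0.5000.

2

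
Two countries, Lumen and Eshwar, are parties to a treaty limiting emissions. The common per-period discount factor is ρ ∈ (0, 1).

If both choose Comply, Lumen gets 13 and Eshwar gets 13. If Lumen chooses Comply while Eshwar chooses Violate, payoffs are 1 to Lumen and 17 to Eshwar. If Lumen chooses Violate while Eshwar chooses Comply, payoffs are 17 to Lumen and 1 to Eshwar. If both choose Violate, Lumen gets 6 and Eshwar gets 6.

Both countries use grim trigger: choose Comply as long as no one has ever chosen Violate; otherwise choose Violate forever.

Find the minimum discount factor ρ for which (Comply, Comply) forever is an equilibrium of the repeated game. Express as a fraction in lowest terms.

Under grim trigger the critical discount factor is (T−C)/(T−P) with T = 17, C = 13, P = 6.
ρ* = (17−13)/(17−6) = 4/11.

4/11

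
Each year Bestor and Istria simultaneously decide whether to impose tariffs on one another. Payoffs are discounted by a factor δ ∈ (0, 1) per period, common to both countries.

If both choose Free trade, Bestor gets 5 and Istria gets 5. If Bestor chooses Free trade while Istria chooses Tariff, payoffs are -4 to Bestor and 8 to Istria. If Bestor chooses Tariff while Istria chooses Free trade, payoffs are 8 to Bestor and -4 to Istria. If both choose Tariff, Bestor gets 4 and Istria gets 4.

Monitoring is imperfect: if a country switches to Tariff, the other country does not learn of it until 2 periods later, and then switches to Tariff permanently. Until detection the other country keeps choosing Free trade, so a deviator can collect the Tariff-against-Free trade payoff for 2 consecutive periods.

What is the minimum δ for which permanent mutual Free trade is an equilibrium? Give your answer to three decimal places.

The best deviation is to choose Tariff for all 2 undetected periods, earning 8 each, then 4 forever once detected.
Deviation value: 8(1−δ^2)/(1−δ) + 4δ^2/(1−δ); cooperation value: 5/(1−δ).
IC: 5 ≥ 8(1−δ^2) + 4δ^2 = 8 − 4δ^2.
So δ^2 ≥ 3/4, giving δ ≥ (3/4)^(1/2) ≈ 0.866.

0.866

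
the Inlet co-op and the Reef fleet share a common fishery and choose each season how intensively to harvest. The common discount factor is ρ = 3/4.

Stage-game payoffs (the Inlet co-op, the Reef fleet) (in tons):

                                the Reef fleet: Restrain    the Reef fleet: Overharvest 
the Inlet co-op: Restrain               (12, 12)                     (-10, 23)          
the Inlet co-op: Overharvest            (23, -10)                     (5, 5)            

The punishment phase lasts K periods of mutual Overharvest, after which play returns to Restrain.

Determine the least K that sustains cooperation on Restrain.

No profitable deviation requires (12−5)(ρ+…+ρ^K) ≥ 23−12, i.e. ρ+…+ρ^K ≥ 11/7 ≈ 1.5714.
With ρ = 3/4, the partial sums are K=1: 0.7500, K=2: 1.3125, K=3: 1.7344.
K = 3 is the first length at which the sum reaches 1.5714.

3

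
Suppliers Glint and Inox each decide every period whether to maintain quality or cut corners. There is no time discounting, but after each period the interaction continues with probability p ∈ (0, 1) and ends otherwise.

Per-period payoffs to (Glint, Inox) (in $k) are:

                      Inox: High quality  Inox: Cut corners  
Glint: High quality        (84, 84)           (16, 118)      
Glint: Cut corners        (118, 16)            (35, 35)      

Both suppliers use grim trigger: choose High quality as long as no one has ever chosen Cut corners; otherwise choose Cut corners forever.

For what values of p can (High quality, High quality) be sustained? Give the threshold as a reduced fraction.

34/83

Expected cooperation value is 84 + p·84 + p²·84 + … = 84/(1−p); deviation gives 118 + p·35/(1−p).
84 ≥ 118(1−p) + 35p ⇒ 83p ≥ 34 ⇒ p ≥ 34/83.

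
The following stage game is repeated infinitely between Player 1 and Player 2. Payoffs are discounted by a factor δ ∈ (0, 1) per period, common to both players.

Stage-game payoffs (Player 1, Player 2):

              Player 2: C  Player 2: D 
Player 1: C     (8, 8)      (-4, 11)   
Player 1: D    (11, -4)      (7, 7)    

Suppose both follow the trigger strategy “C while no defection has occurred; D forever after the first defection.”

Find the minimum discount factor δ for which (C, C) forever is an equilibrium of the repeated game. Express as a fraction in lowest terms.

One-period gain from deviating is 11 − 8 = 3. The loss is 8 − 7 = 1 in every subsequent period, with present value 1·δ/(1−δ).
Deviation is unprofitable when 1·δ/(1−δ) ≥ 3, i.e. δ/(1−δ) ≥ 3.
Equivalently δ ≥ 3/(3+1) = 3/4.

3/4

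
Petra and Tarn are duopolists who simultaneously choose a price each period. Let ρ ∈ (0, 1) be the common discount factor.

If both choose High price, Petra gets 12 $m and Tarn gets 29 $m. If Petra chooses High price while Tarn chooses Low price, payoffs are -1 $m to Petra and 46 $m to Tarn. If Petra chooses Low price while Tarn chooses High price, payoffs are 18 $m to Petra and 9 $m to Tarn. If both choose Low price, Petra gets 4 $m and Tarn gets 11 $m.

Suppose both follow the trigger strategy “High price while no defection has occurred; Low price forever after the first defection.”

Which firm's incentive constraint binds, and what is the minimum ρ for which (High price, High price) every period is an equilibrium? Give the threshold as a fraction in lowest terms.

Petra: cooperation gives 12 each period; deviation gives 18 once then 4 forever.
  12/(1−ρ) ≥ 18 + 4ρ/(1−ρ) ⇒ ρ ≥ 6/14 = 3/7.
Tarn: cooperation gives 29 each period; deviation gives 46 once then 11 forever.
  ρ ≥ 17/35.
Both must hold, so the binding constraint is Tarn's: ρ ≥ 17/35.

Tarn; ρ ≥ 17/35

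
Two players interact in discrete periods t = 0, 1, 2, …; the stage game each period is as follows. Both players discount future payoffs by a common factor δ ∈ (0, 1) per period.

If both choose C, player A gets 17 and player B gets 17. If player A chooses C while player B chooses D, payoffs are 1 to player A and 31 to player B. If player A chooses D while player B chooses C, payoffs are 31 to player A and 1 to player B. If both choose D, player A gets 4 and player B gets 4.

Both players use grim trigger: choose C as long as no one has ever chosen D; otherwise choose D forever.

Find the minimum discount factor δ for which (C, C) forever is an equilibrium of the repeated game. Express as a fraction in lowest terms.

14/27

Under grim trigger the critical discount factor is (T−C)/(T−P) with T = 31, C = 17, P = 4.
δ* = (31−17)/(31−4) = 14/27.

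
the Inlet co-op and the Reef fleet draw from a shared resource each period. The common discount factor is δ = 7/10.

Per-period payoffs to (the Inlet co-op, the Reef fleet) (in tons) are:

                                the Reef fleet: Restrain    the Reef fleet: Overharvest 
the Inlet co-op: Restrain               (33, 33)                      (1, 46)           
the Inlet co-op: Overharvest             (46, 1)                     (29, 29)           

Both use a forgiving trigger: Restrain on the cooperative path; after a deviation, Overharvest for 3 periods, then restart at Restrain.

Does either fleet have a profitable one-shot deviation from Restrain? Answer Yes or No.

IC: δ+…+δ^3 ≥ (46−33)/(33−29) = 13/4.
At δ = 7/10: partial sum = 1.5330 < 3.2500. Cooperation not sustainable.

Yes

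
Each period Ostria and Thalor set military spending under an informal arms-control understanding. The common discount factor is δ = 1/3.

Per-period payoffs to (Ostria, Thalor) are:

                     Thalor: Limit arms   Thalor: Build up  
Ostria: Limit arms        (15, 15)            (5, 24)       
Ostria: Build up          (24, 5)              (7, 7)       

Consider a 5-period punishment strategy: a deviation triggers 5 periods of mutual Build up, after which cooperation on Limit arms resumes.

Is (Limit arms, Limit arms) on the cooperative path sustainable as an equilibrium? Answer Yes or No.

No

A one-shot deviation gives 24 now, then 7 for 5 periods, then back to 15.
Gain from deviating: (24−15) today; loss: (15−7) in each of the next 5 periods.
No-deviation condition: (15−7)(δ+…+δ^5) ≥ 24−15, i.e. δ+…+δ^5 ≥ 9/8.
At δ = 1/3: δ+…+δ^5 = 0.4979 < 1.1250.
So cooperation is not sustainable.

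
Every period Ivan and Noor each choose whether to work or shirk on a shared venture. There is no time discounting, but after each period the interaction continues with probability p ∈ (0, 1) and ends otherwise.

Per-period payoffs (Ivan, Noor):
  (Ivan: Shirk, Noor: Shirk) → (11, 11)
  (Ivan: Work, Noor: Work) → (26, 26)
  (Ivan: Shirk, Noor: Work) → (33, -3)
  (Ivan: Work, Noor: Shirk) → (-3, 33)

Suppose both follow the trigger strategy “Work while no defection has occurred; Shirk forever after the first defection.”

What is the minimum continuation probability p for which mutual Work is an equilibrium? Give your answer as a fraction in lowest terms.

7/22

Expected cooperation value is 26 + p·26 + p²·26 + … = 26/(1−p); deviation gives 33 + p·11/(1−p).
26 ≥ 33(1−p) + 11p ⇒ 22p ≥ 7 ⇒ p ≥ 7/22.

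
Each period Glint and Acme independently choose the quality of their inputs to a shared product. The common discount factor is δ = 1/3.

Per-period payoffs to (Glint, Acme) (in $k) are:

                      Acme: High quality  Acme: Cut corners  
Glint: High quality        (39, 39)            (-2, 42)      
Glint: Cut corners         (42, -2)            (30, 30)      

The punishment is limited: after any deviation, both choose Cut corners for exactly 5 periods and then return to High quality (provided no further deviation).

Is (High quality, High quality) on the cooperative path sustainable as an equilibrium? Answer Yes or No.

Yes

IC: δ+…+δ^5 ≥ (42−39)/(39−30) = 1/3.
At δ = 1/3: partial sum = 0.4979 ≥ 0.3333. Cooperation sustainable.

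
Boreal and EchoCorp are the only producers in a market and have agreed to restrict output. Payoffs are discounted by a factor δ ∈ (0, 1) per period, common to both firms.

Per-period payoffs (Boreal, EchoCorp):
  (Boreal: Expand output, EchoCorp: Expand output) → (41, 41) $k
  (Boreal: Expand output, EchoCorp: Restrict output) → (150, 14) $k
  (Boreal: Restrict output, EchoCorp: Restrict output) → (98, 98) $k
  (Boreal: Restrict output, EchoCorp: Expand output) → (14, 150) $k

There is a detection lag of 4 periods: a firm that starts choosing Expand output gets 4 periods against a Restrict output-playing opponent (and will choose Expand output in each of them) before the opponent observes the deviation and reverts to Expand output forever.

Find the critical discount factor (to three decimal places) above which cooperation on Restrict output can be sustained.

0.831

A deviator earns 150 for 4 periods, then 41 forever; cooperating earns 98 forever. Multiplying the IC by (1−δ):
98 ≥ 150(1−δ^4) + 41δ^4, so 109·δ^4 ≥ 52 and δ^4 ≥ 52/109.
δ ≥ (52/109)^(1/4) ≈ 0.831.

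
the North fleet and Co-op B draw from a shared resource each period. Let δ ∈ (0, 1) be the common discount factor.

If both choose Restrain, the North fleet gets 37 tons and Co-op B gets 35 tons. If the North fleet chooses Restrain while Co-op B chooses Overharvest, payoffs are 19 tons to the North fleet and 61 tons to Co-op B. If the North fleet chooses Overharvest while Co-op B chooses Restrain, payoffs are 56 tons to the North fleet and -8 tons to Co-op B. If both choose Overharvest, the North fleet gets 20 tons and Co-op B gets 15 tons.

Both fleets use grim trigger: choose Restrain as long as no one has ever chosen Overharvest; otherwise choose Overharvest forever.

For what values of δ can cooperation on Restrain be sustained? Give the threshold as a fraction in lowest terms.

the North fleet's threshold: (56−37)/(56−20) = 19/36.
Co-op B's threshold: (61−35)/(61−15) = 13/23.
19/36 < 13/23, so Co-op B binds and δ* = 13/23.

13/23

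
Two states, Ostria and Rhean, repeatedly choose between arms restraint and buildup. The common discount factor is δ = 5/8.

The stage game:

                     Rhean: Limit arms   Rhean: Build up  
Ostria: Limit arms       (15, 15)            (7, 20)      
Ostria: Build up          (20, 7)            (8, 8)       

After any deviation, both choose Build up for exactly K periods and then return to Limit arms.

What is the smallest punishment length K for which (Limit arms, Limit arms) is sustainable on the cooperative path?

2

IC: δ(1−δ^K)/(1−δ) ≥ (20−15)/(15−8) = 5/7.
With δ = 5/8: need 1 − δ^K ≥ 5/7·(1−5/8)/(5/8), i.e. δ^K ≤ 0.5714.
Since (5/8)^1 = 0.6250 and (5/8)^2 = 0.3906, the smallest such K is 2.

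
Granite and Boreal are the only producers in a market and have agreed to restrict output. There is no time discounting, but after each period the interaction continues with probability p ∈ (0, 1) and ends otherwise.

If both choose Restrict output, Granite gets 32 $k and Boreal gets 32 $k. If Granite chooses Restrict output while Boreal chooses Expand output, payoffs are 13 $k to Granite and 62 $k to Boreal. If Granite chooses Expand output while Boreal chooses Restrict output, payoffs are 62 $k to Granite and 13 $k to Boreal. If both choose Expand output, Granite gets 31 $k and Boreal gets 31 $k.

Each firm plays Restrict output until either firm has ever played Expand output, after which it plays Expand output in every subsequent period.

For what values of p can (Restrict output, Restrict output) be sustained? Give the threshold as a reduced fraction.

30/31

With no time discounting, the continuation probability p plays the role of the discount factor.
Grim-trigger IC: 32/(1−p) ≥ 62 + 31p/(1−p) ⇒ p ≥ (62−32)/(62−31) = 30/31.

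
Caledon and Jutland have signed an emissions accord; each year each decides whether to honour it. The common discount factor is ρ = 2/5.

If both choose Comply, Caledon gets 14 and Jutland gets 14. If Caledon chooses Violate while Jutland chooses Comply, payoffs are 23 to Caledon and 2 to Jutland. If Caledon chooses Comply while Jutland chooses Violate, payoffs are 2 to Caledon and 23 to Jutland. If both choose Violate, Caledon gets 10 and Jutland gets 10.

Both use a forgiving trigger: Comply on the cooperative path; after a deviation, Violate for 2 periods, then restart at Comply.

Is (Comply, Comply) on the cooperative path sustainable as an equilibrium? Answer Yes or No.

No

A one-shot deviation gives 23 now, then 10 for 2 periods, then back to 14.
Gain from deviating: (23−14) today; loss: (14−10) in each of the next 2 periods.
No-deviation condition: (14−10)(ρ+…+ρ^2) ≥ 23−14, i.e. ρ+…+ρ^2 ≥ 9/4.
At ρ = 2/5: ρ+…+ρ^2 = 0.5600 < 2.2500.
So cooperation is not sustainable.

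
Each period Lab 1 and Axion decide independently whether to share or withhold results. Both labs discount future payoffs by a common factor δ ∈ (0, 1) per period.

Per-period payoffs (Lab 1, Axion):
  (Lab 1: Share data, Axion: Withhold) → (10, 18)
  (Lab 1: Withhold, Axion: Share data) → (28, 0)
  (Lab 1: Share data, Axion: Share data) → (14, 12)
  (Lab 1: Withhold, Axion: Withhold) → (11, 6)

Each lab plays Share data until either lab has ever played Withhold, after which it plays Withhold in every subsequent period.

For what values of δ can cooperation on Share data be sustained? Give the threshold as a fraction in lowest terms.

14/17

For Lab 1: deviation gain 28−14 = 14, per-period punishment loss 14−11 = 3. IC gives δ ≥ 14/17.
For Axion: gain 6, loss 6 per period, so δ ≥ 6/12 = 1/2.
The tighter constraint is Lab 1's, so cooperation needs δ ≥ 14/17.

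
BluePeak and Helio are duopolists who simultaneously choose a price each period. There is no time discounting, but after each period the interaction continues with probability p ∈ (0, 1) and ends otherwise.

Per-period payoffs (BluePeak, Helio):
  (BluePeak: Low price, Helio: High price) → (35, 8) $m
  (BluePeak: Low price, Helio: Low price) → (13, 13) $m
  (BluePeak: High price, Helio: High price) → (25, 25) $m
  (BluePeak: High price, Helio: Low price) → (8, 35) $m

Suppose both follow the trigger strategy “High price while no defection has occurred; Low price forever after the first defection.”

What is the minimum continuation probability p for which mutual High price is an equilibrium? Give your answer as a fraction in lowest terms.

Expected cooperation value is 25 + p·25 + p²·25 + … = 25/(1−p); deviation gives 35 + p·13/(1−p).
25 ≥ 35(1−p) + 13p ⇒ 22p ≥ 10 ⇒ p ≥ 10/22 = 5/11.

5/11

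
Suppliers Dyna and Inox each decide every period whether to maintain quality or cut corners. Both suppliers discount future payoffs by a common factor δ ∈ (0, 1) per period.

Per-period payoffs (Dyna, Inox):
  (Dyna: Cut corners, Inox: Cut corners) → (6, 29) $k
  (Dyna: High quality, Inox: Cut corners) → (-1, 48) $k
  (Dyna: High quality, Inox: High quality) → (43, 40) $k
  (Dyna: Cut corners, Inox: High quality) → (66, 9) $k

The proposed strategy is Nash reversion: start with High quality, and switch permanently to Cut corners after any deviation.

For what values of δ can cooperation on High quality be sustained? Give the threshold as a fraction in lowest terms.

Dyna's threshold: (66−43)/(66−6) = 23/60.
Inox's threshold: (48−40)/(48−29) = 8/19.
23/60 < 8/19, so Inox binds and δ* = 8/19.

8/19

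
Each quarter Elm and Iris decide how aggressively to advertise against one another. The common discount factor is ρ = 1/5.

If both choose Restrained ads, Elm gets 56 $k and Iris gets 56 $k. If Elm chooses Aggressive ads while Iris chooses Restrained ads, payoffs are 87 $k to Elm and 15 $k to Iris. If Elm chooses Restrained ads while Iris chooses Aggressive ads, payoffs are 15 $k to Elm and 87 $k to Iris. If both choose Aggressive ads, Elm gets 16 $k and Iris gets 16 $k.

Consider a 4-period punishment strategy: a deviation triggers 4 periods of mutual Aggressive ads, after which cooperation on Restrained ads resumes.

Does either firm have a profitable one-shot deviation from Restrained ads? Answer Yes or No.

Yes

A one-shot deviation gives 87 now, then 16 for 4 periods, then back to 56.
Gain from deviating: (87−56) today; loss: (56−16) in each of the next 4 periods.
No-deviation condition: (56−16)(ρ+…+ρ^4) ≥ 87−56, i.e. ρ+…+ρ^4 ≥ 31/40.
At ρ = 1/5: ρ+…+ρ^4 = 0.2496 < 0.7750.
So cooperation is not sustainable.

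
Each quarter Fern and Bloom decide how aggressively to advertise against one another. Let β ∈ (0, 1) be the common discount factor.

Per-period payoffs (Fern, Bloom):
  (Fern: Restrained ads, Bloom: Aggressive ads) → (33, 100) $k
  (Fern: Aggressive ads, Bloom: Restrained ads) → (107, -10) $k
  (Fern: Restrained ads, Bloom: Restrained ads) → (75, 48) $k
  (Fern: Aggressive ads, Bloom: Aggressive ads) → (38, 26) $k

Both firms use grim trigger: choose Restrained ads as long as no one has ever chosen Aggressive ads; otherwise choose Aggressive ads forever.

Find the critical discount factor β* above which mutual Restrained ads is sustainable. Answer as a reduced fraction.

26/37

For Fern: deviation gain 107−75 = 32, per-period punishment loss 75−38 = 37. IC gives β ≥ 32/69.
For Bloom: gain 52, loss 22 per period, so β ≥ 52/74 = 26/37.
The tighter constraint is Bloom's, so cooperation needs β ≥ 26/37.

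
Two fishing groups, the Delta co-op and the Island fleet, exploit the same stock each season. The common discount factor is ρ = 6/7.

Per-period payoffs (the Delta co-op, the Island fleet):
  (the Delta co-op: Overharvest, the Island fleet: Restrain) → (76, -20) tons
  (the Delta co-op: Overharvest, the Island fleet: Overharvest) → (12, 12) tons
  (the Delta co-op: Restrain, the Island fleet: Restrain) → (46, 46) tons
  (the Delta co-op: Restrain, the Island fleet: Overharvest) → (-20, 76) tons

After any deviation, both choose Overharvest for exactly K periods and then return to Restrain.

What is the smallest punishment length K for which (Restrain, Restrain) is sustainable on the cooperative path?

No profitable deviation requires (46−12)(ρ+…+ρ^K) ≥ 76−46, i.e. ρ+…+ρ^K ≥ 15/17 ≈ 0.8824.
With ρ = 6/7, the partial sums are K=1: 0.8571, K=2: 1.5918.
K = 2 is the first length at which the sum reaches 0.8824.

2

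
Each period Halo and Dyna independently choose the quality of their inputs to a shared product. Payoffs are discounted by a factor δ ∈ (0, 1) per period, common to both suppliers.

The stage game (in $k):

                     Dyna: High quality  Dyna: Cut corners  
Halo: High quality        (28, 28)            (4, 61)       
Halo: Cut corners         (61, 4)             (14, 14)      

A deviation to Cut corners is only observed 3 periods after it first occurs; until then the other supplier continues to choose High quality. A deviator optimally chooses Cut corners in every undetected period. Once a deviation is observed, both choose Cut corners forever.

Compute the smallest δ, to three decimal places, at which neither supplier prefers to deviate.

0.889

A deviator earns 61 for 3 periods, then 14 forever; cooperating earns 28 forever. Multiplying the IC by (1−δ):
28 ≥ 61(1−δ^3) + 14δ^3, so 47·δ^3 ≥ 33 and δ^3 ≥ 33/47.
δ ≥ (33/47)^(1/3) ≈ 0.889.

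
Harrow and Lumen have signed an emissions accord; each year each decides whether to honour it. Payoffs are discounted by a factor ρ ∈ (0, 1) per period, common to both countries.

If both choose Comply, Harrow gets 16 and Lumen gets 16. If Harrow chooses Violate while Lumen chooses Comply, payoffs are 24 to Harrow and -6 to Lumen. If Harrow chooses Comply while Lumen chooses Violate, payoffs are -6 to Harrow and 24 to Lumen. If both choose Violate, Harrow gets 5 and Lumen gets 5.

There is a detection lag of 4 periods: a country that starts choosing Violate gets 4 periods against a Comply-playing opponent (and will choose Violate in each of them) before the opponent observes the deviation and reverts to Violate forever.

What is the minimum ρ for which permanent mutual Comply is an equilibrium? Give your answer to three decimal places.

0.806

A deviator earns 24 for 4 periods, then 5 forever; cooperating earns 16 forever. Multiplying the IC by (1−ρ):
16 ≥ 24(1−ρ^4) + 5ρ^4, so 19·ρ^4 ≥ 8 and ρ^4 ≥ 8/19.
ρ ≥ (8/19)^(1/4) ≈ 0.806.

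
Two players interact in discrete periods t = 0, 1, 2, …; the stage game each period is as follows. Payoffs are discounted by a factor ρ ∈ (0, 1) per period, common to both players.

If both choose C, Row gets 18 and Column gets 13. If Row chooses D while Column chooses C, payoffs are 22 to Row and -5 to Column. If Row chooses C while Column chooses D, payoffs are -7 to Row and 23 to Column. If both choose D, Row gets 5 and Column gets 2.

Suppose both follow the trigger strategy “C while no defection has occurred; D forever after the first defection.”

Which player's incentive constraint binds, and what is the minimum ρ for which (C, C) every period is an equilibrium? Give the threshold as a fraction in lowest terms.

Row: cooperation gives 18 each period; deviation gives 22 once then 5 forever.
  18/(1−ρ) ≥ 22 + 5ρ/(1−ρ) ⇒ ρ ≥ 4/17.
Column: cooperation gives 13 each period; deviation gives 23 once then 2 forever.
  ρ ≥ 10/21.
Both must hold, so the binding constraint is Column's: ρ ≥ 10/21.

Column; ρ ≥ 10/21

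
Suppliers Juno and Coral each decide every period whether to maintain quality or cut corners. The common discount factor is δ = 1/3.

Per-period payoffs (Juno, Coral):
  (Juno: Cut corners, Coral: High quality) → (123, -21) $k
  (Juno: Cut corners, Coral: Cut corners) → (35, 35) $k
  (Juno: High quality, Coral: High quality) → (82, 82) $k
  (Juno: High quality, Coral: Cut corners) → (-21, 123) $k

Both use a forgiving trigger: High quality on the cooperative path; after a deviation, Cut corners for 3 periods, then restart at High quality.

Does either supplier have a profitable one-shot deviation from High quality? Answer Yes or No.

A one-shot deviation gives 123 now, then 35 for 3 periods, then back to 82.
Gain from deviating: (123−82) today; loss: (82−35) in each of the next 3 periods.
No-deviation condition: (82−35)(δ+…+δ^3) ≥ 123−82, i.e. δ+…+δ^3 ≥ 41/47.
At δ = 1/3: δ+…+δ^3 = 0.4815 < 0.8723.
So cooperation is not sustainable.

Yes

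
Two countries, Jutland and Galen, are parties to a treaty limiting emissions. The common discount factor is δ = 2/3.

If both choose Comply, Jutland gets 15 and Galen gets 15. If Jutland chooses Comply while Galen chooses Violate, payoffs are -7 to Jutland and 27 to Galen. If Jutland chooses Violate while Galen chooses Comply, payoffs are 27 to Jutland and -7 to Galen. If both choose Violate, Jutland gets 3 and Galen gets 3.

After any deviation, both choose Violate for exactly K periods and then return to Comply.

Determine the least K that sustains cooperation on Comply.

No profitable deviation requires (15−3)(δ+…+δ^K) ≥ 27−15, i.e. δ+…+δ^K ≥ 1 ≈ 1.0000.
With δ = 2/3, the partial sums are K=1: 0.6667, K=2: 1.1111.
K = 2 is the first length at which the sum reaches 1.0000.

2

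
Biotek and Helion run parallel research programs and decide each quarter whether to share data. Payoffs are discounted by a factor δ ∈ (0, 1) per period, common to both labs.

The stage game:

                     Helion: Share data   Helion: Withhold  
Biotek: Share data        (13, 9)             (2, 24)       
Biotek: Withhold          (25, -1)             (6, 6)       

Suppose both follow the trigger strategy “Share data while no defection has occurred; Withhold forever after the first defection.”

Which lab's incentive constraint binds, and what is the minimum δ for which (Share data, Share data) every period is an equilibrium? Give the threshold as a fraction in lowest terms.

For Biotek: deviation gain 25−13 = 12, per-period punishment loss 13−6 = 7. IC gives δ ≥ 12/19.
For Helion: gain 15, loss 3 per period, so δ ≥ 15/18 = 5/6.
The tighter constraint is Helion's, so cooperation needs δ ≥ 5/6.

Helion; δ ≥ 5/6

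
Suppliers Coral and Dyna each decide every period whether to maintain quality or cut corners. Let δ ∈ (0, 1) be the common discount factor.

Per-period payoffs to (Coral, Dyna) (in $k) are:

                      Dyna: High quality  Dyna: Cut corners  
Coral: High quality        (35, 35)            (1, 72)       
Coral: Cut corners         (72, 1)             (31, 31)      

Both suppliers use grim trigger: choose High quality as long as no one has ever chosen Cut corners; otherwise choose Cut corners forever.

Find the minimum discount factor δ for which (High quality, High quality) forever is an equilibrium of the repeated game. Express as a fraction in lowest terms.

37/41

35/(1−δ) ≥ 72 + 31δ/(1−δ)
35 ≥ 72 − 41δ
δ ≥ 37/41.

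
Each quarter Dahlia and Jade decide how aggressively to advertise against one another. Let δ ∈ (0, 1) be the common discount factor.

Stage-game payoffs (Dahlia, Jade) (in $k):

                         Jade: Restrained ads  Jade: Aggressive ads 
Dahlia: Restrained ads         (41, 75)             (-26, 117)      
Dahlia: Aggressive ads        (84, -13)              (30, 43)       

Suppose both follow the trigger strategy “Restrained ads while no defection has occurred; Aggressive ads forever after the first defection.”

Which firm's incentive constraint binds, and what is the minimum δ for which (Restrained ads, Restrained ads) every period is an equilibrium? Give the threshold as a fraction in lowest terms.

Dahlia; δ ≥ 43/54

Dahlia: cooperation gives 41 each period; deviation gives 84 once then 30 forever.
  41/(1−δ) ≥ 84 + 30δ/(1−δ) ⇒ δ ≥ 43/54.
Jade: cooperation gives 75 each period; deviation gives 117 once then 43 forever.
  δ ≥ 42/74 = 21/37.
Both must hold, so the binding constraint is Dahlia's: δ ≥ 43/54.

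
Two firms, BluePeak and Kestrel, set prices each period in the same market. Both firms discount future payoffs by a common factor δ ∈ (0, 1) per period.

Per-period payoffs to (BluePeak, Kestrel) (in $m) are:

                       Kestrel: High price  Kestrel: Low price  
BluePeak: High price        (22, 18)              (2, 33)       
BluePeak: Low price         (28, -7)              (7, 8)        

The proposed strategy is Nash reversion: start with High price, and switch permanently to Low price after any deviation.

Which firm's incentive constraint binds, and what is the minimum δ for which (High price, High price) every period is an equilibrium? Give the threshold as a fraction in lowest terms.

BluePeak: cooperation gives 22 each period; deviation gives 28 once then 7 forever.
  22/(1−δ) ≥ 28 + 7δ/(1−δ) ⇒ δ ≥ 6/21 = 2/7.
Kestrel: cooperation gives 18 each period; deviation gives 33 once then 8 forever.
  δ ≥ 15/25 = 3/5.
Both must hold, so the binding constraint is Kestrel's: δ ≥ 3/5.

Kestrel; δ ≥ 3/5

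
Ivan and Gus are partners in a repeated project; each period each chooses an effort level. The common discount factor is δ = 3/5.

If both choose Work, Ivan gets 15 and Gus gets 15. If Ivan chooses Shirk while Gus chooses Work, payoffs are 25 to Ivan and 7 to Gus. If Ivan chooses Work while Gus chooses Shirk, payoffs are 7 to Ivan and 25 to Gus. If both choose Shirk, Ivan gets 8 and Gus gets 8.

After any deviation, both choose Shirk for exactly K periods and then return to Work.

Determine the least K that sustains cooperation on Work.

6

No profitable deviation requires (15−8)(δ+…+δ^K) ≥ 25−15, i.e. δ+…+δ^K ≥ 10/7 ≈ 1.4286.
With δ = 3/5, the partial sums are K=1: 0.6000, K=2: 0.9600, K=3: 1.1760, K=4: 1.3056, K=5: 1.3834, K=6: 1.4300.
K = 6 is the first length at which the sum reaches 1.4286.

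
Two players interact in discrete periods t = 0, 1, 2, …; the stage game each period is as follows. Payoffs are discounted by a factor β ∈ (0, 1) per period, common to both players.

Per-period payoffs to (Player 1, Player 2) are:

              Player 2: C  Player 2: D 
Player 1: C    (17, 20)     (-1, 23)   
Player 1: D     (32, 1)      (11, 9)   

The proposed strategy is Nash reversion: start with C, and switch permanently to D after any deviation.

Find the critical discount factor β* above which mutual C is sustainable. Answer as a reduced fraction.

5/7

For Player 1: deviation gain 32−17 = 15, per-period punishment loss 17−11 = 6. IC gives β ≥ 15/21 = 5/7.
For Player 2: gain 3, loss 11 per period, so β ≥ 3/14.
The tighter constraint is Player 1's, so cooperation needs β ≥ 5/7.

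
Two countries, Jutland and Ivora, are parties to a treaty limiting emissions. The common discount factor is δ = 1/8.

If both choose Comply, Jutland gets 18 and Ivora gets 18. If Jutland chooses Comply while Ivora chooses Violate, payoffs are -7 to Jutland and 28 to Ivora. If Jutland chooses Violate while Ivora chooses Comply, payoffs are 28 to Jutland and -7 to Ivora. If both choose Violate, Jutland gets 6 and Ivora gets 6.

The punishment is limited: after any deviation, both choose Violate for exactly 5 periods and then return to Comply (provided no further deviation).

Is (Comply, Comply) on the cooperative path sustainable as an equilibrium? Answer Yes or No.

A one-shot deviation gives 28 now, then 6 for 5 periods, then back to 18.
Gain from deviating: (28−18) today; loss: (18−6) in each of the next 5 periods.
No-deviation condition: (18−6)(δ+…+δ^5) ≥ 28−18, i.e. δ+…+δ^5 ≥ 5/6.
At δ = 1/8: δ+…+δ^5 = 0.1429 < 0.8333.
So cooperation is not sustainable.

No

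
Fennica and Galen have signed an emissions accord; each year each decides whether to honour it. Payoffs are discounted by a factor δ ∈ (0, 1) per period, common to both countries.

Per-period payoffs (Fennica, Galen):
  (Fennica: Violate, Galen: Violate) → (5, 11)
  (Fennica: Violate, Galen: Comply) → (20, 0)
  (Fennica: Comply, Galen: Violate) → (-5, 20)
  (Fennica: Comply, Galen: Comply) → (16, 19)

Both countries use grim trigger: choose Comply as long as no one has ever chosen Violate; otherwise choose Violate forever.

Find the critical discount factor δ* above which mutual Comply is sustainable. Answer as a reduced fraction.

Fennica: cooperation gives 16 each period; deviation gives 20 once then 5 forever.
  16/(1−δ) ≥ 20 + 5δ/(1−δ) ⇒ δ ≥ 4/15.
Galen: cooperation gives 19 each period; deviation gives 20 once then 11 forever.
  δ ≥ 1/9.
Both must hold, so the binding constraint is Fennica's: δ ≥ 4/15.

4/15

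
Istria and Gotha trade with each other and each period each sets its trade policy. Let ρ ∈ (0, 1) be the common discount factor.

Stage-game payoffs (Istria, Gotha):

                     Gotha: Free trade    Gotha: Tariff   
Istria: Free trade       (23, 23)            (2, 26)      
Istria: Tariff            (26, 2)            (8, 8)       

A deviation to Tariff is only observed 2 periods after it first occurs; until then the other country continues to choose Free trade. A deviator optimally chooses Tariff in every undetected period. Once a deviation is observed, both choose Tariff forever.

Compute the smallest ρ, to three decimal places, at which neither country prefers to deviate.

Deviating for the 2 undetected periods gains 26−23 = 3 per period over cooperation, then loses 23−8 = 15 per period forever once punishment starts.
Gain: 3(1 + ρ + … + ρ^1); loss: 15·ρ^2/(1−ρ).
No profitable deviation ⇔ 3(1−ρ^2) ≤ 15·ρ^2, i.e. ρ^2 ≥ 3/(3+15) = 1/6.
Hence ρ ≥ (1/6)^(1/2) ≈ 0.408.

0.408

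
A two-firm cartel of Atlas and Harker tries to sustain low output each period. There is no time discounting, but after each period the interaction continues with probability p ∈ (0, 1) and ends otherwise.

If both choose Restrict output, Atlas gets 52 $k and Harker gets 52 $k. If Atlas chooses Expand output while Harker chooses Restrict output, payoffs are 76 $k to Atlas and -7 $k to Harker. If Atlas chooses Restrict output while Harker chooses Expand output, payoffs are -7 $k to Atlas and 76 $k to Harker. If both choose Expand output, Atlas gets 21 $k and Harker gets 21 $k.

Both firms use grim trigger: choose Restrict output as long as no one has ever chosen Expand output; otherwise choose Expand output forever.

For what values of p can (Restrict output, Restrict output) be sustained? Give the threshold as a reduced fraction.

With no time discounting, the continuation probability p plays the role of the discount factor.
Grim-trigger IC: 52/(1−p) ≥ 76 + 21p/(1−p) ⇒ p ≥ (76−52)/(76−21) = 24/55.

24/55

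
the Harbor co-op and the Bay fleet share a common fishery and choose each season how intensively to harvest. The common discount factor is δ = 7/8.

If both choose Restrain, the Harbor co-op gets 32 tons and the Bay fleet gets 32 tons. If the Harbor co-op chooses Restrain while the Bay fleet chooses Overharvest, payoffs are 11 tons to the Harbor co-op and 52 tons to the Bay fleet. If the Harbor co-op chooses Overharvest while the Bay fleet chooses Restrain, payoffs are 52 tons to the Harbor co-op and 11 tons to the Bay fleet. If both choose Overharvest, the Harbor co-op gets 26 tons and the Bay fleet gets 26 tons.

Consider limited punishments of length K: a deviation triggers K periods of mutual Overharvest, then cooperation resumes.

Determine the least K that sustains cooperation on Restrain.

No profitable deviation requires (32−26)(δ+…+δ^K) ≥ 52−32, i.e. δ+…+δ^K ≥ 10/3 ≈ 3.3333.
With δ = 7/8, the partial sums are K=1: 0.8750, K=2: 1.6406, K=3: 2.3105, K=4: 2.8967, K=5: 3.4096.
K = 5 is the first length at which the sum reaches 3.3333.

5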